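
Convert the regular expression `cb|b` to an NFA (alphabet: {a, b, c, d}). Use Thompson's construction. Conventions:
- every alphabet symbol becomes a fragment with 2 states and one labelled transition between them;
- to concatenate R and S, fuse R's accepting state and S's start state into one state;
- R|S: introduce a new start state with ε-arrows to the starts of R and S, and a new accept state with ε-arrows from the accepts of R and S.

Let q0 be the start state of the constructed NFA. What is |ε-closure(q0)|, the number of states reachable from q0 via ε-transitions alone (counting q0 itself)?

3

Compute the ε-closure size of each fragment's start state recursively; a symbol fragment's start has no outgoing ε-edge, so its closure is just itself (size 1).
  cb — C equals the left operand's closure size = 1 (its accept is not ε-reachable, so the closure stops there)
  cb|b — C = 1 + 1 + 1 = 3 (the new accept is not ε-reachable since no branch accepts ε)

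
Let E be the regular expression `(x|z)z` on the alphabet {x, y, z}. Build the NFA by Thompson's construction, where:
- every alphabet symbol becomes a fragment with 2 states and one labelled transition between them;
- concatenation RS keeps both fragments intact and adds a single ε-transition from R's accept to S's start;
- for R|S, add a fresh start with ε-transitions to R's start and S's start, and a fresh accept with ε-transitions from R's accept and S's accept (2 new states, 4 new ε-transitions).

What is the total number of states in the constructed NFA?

8

Bottom-up over the parse tree:
Each of the 3 symbol leaves contributes a 2-state fragment.
  x|z = 6 states
  (x|z)z = 8 states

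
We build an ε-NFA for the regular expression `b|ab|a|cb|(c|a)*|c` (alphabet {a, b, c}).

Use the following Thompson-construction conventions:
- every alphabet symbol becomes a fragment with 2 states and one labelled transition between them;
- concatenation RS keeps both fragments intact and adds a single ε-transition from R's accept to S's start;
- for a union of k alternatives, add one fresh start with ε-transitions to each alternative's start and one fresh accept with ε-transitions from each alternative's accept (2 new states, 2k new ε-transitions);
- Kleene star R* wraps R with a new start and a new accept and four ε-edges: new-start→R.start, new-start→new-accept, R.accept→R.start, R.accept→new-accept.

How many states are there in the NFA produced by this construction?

Building bottom-up:
Each of the 9 symbol leaves contributes a 2-state fragment.
  ab — 4 states
  cb — 4 states
  c|a — 6 states
  (c|a)* — 8 states
  b|ab|a|cb|(c|a)*|c — 24 states

24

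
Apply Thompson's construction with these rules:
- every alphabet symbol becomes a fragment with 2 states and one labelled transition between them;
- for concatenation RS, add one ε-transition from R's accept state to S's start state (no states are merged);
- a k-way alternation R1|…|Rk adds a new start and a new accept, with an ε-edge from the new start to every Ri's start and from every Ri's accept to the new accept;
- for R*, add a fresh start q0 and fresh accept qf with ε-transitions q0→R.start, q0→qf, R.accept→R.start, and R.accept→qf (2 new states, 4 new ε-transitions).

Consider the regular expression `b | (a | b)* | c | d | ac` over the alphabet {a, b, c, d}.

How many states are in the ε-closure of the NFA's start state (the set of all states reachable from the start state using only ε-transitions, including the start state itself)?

Work bottom-up. For each fragment F, track |ε-closure(F.start)| and whether F's accept lies in that closure (i.e. whether F accepts ε). A single-symbol fragment has closure size 1 and does not accept ε.
  a | b — |ε-closure| = 1 + 1 + 1 = 3 (the new accept is not ε-reachable since no branch accepts ε)
  (a | b)* — |ε-closure| = 1 (new start) + 3 (body) + 1 (new accept) = 5
  ac — |ε-closure| equals the left operand's closure size = 1 (its accept is not ε-reachable, so the closure stops there)
  b | (a | b)* | c | d | ac — |ε-closure| = 1 (new start) + (1 + 5 + 1 + 1 + 1) + 1 (new accept, since some branch ε-reaches its own accept) = 11

11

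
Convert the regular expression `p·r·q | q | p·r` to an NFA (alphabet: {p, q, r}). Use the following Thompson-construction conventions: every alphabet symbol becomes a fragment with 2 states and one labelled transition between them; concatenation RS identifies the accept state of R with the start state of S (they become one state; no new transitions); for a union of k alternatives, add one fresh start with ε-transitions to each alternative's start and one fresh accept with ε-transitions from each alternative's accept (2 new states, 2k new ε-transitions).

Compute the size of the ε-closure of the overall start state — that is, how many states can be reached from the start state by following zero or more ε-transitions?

Let C(F) = |ε-closure(F.start)| within fragment F, and note whether F accepts ε. Symbol fragments have C = 1 and do not accept ε. Then:
  p·r·q : |ε-closure| equals the left operand's closure size = 1 (its accept is not ε-reachable, so the closure stops there)
  p·r : same as the first factor's closure: |ε-closure| = 1
  p·r·q | q | p·r : new start ε-reaches every alternative's start; none of them accept ε, so the new accept is not reached: |ε-closure| = 1 + 1 + 1 + 1 = 4

4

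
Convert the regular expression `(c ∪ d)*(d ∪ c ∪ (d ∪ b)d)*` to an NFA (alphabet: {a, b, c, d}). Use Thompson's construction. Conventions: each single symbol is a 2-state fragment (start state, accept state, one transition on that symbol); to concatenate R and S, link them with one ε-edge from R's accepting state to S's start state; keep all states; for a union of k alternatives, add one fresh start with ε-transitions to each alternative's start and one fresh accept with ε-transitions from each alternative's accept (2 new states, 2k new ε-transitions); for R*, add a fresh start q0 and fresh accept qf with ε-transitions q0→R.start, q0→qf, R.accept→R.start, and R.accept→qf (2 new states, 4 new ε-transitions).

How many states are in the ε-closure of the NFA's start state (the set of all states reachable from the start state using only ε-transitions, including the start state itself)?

13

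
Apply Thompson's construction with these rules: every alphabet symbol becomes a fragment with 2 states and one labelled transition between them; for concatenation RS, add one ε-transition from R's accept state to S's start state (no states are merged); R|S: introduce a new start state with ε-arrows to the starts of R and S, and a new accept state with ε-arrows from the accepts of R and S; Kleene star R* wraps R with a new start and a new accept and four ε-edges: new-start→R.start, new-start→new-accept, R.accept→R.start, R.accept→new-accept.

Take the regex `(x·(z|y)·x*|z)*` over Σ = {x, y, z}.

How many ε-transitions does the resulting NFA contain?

Building bottom-up:
Each of the 5 symbol leaves contributes 0 ε-transitions.
  z|y — 4 ε-transitions
  x* — 4 ε-transitions
  x·(z|y)·x* — 10 ε-transitions
  x·(z|y)·x*|z — 14 ε-transitions
  (x·(z|y)·x*|z)* — 18 ε-transitions

18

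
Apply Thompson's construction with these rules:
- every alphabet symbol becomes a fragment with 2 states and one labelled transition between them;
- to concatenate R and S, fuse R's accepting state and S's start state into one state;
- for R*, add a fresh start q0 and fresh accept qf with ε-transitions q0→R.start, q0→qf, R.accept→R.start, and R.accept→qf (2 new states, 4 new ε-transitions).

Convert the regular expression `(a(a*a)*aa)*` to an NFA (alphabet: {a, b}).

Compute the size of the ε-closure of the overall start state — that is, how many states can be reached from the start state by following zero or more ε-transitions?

Compute the ε-closure size of each fragment's start state recursively; a symbol fragment's start has no outgoing ε-edge, so its closure is just itself (size 1).
  a* → |closure| = 1 (new start) + 1 (body) + 1 (new accept) = 3
  a*a → |closure| = 3 + (1−1) = 3 (closure spills across the concat boundary because the left factor accepts ε)
  (a*a)* → the star's fresh start ε-reaches both the body's start and the fresh accept: |closure| = 2 + 3 = 5
  a(a*a)*aa → |closure| equals the left operand's closure size = 1 (its accept is not ε-reachable, so the closure stops there)
  (a(a*a)*aa)* → new start has ε-edges to the inner start and to the new accept, so |closure| = 2 + 1 = 3

3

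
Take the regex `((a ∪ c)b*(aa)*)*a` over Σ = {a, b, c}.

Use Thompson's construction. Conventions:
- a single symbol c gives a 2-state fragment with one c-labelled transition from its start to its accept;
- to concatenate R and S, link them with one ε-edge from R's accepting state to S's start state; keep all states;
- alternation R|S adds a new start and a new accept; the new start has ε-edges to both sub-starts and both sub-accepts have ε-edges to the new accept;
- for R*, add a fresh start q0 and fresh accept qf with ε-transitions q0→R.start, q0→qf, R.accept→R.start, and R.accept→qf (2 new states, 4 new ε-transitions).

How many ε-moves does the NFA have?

20

Per subexpression:
Each of the 6 symbol leaves contributes 0 ε-transitions.
  a ∪ c → 4 ε-transitions
  b* → 4 ε-transitions
  aa → 1 ε-transition
  (aa)* → 5 ε-transitions
  (a ∪ c)b*(aa)* → 15 ε-transitions
  ((a ∪ c)b*(aa)*)* → 19 ε-transitions
  ((a ∪ c)b*(aa)*)*a → 20 ε-transitions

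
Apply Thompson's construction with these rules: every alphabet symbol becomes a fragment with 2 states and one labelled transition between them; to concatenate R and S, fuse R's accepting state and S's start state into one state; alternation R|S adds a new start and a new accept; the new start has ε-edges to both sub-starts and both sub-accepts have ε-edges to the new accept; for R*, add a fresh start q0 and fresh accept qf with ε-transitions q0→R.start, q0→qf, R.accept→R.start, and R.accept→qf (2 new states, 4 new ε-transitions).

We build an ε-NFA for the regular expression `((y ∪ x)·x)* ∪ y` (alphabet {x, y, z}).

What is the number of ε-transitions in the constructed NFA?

12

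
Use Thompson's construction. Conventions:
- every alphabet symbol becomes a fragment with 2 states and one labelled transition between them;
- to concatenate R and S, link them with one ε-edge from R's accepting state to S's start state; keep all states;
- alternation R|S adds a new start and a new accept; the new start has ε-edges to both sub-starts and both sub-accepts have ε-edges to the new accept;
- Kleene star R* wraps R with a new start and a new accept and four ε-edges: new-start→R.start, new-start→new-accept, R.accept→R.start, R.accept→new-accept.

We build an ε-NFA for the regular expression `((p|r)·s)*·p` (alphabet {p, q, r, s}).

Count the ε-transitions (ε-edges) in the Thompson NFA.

10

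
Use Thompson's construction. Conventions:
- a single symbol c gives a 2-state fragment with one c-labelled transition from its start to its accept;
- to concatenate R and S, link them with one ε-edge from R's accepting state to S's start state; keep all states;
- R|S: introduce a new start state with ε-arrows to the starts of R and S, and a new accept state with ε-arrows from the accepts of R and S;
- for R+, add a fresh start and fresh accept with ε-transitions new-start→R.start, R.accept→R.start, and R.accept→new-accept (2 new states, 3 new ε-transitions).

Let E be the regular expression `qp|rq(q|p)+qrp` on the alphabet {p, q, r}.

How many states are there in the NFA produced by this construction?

24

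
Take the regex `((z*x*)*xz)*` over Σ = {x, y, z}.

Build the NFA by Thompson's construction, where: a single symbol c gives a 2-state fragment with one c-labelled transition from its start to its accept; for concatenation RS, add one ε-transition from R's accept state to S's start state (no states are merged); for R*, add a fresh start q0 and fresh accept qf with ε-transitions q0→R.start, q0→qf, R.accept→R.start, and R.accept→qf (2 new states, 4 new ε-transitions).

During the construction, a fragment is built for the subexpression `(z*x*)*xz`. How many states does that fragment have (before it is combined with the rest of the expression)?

Fragment for `(z*x*)*xz`:
Each of the 4 symbol leaves contributes a 2-state fragment.
  z* = 4 states
  x* = 4 states
  z*x* = 8 states
  (z*x*)* = 10 states
  (z*x*)*xz = 14 states

14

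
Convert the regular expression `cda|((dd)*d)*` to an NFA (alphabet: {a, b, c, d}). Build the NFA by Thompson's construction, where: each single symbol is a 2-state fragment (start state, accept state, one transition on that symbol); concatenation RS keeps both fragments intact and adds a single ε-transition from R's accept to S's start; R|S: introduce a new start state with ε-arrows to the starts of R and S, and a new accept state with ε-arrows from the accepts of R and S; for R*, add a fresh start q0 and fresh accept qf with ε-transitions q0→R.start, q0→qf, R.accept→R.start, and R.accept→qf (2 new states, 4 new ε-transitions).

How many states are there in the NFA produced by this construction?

18

Building bottom-up:
Each of the 6 symbol leaves contributes a 2-state fragment.
  cda : 6 states
  dd : 4 states
  (dd)* : 6 states
  (dd)*d : 8 states
  ((dd)*d)* : 10 states
  cda|((dd)*d)* : 18 states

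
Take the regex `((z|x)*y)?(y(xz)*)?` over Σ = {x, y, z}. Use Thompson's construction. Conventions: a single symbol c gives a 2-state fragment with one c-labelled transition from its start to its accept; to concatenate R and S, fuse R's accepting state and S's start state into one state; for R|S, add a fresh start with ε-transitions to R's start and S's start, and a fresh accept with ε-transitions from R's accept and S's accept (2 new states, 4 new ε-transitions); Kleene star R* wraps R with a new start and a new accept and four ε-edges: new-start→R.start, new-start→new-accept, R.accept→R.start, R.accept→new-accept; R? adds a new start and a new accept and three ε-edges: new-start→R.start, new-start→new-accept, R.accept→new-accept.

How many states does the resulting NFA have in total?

By structural recursion:
Each of the 6 symbol leaves contributes a 2-state fragment.
  z|x = 6 states
  (z|x)* = 8 states
  (z|x)*y = 9 states
  ((z|x)*y)? = 11 states
  xz = 3 states
  (xz)* = 5 states
  y(xz)* = 6 states
  (y(xz)*)? = 8 states
  ((z|x)*y)?(y(xz)*)? = 18 states

18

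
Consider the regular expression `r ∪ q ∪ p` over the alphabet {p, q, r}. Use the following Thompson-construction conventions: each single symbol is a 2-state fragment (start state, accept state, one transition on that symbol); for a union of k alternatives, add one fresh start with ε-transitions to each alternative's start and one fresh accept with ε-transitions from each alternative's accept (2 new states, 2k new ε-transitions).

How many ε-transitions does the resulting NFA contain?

6

Building bottom-up:
Each of the 3 symbol leaves contributes 0 ε-transitions.
  r ∪ q ∪ p — 6 ε-transitions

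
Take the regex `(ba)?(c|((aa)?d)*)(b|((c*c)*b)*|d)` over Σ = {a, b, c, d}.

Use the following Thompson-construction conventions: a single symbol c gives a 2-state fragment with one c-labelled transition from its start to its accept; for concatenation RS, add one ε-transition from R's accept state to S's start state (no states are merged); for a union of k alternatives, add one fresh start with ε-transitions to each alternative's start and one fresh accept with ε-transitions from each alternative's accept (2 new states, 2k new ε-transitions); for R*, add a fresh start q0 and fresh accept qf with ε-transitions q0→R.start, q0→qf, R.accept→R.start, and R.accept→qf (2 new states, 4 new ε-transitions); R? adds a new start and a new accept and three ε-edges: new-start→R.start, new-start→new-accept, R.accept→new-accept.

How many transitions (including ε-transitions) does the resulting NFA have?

50

By structural recursion:
Each of the 11 symbol leaves contributes 1 transition (1 symbol, 0 ε).
  ba = 3 transitions (2 symbol, 1 ε)
  (ba)? = 6 transitions (2 symbol, 4 ε)
  aa = 3 transitions (2 symbol, 1 ε)
  (aa)? = 6 transitions (2 symbol, 4 ε)
  (aa)?d = 8 transitions (3 symbol, 5 ε)
  ((aa)?d)* = 12 transitions (3 symbol, 9 ε)
  c|((aa)?d)* = 17 transitions (4 symbol, 13 ε)
  c* = 5 transitions (1 symbol, 4 ε)
  c*c = 7 transitions (2 symbol, 5 ε)
  (c*c)* = 11 transitions (2 symbol, 9 ε)
  (c*c)*b = 13 transitions (3 symbol, 10 ε)
  ((c*c)*b)* = 17 transitions (3 symbol, 14 ε)
  b|((c*c)*b)*|d = 25 transitions (5 symbol, 20 ε)
  (ba)?(c|((aa)?d)*)(b|((c*c)*b)*|d) = 50 transitions (11 symbol, 39 ε)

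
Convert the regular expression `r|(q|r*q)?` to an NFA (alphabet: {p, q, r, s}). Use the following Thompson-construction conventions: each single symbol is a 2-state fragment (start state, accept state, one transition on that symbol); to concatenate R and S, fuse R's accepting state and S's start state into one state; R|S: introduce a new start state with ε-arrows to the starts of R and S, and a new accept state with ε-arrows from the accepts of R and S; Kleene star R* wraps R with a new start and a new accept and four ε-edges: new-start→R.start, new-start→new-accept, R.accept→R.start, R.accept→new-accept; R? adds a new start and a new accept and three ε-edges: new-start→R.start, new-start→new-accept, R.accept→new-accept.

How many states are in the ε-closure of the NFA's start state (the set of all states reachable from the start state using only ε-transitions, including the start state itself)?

10

Compute the ε-closure size of each fragment's start state recursively; a symbol fragment's start has no outgoing ε-edge, so its closure is just itself (size 1).
  r* : |closure| = 1 (new start) + 1 (body) + 1 (new accept) = 3
  r*q : |closure| = 3 + (1−1) = 3 (closure spills across the concat boundary because the left factor accepts ε)
  q|r*q : new start ε-reaches every alternative's start; none of them accept ε, so the new accept is not reached: |closure| = 1 + 1 + 3 = 5
  (q|r*q)? : |closure| = 1 (new start) + 5 (body) + 1 (new accept, via ε) = 7
  r|(q|r*q)? : new start ε-reaches every alternative's start; at least one alternative accepts ε, so the union's new accept is reached too: |closure| = 1 + 1 + 7 + 1 = 10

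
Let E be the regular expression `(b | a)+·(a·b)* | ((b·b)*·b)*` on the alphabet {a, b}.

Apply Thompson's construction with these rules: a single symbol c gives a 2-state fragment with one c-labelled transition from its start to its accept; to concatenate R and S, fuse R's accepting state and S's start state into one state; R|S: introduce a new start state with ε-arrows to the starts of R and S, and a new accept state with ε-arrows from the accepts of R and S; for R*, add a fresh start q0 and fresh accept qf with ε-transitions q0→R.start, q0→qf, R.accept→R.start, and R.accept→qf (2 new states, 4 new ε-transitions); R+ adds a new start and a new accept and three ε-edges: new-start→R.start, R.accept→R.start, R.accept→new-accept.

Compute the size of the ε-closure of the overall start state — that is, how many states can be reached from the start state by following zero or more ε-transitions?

11

Work bottom-up. For each fragment F, track |ε-closure(F.start)| and whether F's accept lies in that closure (i.e. whether F accepts ε). A single-symbol fragment has closure size 1 and does not accept ε.
  b | a : |closure| = 1 + 1 + 1 = 3 (the new accept is not ε-reachable since no branch accepts ε)
  (b | a)+ : |closure| = 1 + 3 = 4 (the body doesn't accept ε, so the new accept is not reached)
  a·b : |closure| equals the left operand's closure size = 1 (its accept is not ε-reachable, so the closure stops there)
  (a·b)* : the star's fresh start ε-reaches both the body's start and the fresh accept: |closure| = 2 + 1 = 3
  (b | a)+·(a·b)* : same as the first factor's closure: |closure| = 4
  b·b : same as the first factor's closure: |closure| = 1
  (b·b)* : new start has ε-edges to the inner start and to the new accept, so |closure| = 2 + 1 = 3
  (b·b)*·b : the left operand accepts ε, so the closure extends into the next operand (the shared merged state is already counted); |closure| = 3 + (1−1) = 3
  ((b·b)*·b)* : the star's fresh start ε-reaches both the body's start and the fresh accept: |closure| = 2 + 3 = 5
  (b | a)+·(a·b)* | ((b·b)*·b)* : |closure| = 1 (new start) + (4 + 5) + 1 (new accept, since some branch ε-reaches its own accept) = 11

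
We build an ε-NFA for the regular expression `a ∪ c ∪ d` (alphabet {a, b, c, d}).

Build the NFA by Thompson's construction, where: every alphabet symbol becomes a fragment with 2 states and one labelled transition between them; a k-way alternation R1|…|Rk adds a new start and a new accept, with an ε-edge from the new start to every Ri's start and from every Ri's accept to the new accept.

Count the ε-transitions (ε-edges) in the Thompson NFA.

Recursing over subexpressions:
Each of the 3 symbol leaves contributes 0 ε-transitions.
  a ∪ c ∪ d : 6 ε-transitions

6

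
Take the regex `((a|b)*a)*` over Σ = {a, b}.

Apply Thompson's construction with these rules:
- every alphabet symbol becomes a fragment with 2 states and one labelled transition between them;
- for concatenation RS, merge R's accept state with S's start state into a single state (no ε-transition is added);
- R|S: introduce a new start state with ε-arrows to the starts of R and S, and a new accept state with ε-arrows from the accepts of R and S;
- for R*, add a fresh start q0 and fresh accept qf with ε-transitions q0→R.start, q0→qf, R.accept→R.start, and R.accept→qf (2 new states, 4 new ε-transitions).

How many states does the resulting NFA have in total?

Recursing over subexpressions:
Each of the 3 symbol leaves contributes a 2-state fragment.
  a|b — 6 states
  (a|b)* — 8 states
  (a|b)*a — 9 states
  ((a|b)*a)* — 11 states

11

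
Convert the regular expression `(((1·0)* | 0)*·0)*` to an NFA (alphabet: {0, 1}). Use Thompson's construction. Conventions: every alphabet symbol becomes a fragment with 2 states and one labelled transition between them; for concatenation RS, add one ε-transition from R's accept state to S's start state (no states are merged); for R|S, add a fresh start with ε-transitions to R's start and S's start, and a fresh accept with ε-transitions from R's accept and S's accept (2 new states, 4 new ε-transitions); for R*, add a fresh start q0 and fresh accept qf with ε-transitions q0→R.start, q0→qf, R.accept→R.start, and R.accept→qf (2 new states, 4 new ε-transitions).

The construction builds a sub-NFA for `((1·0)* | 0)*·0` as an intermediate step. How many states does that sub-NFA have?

Fragment for `((1·0)* | 0)*·0`:
Each of the 4 symbol leaves contributes a 2-state fragment.
  1·0 → 4 states
  (1·0)* → 6 states
  (1·0)* | 0 → 10 states
  ((1·0)* | 0)* → 12 states
  ((1·0)* | 0)*·0 → 14 states

14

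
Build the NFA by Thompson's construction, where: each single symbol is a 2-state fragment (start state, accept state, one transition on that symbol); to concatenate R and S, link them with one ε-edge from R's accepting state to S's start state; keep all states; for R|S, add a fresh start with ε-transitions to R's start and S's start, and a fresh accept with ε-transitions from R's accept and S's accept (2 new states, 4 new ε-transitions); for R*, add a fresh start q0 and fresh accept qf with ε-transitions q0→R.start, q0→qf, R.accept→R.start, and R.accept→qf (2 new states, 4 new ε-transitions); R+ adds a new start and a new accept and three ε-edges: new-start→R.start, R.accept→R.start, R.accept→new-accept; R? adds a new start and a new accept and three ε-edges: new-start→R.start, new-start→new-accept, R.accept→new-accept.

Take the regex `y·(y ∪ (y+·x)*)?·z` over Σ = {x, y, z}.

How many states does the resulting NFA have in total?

By structural recursion:
Each of the 5 symbol leaves contributes a 2-state fragment.
  y+ — 4 states
  y+·x — 6 states
  (y+·x)* — 8 states
  y ∪ (y+·x)* — 12 states
  (y ∪ (y+·x)*)? — 14 states
  y·(y ∪ (y+·x)*)?·z — 18 states

18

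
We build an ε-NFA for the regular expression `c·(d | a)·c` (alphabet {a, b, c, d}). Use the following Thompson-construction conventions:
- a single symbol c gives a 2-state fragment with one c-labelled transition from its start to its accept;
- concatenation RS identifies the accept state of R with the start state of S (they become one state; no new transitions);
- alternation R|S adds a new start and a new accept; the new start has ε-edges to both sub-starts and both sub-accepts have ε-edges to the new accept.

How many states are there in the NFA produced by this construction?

By structural recursion:
Each of the 4 symbol leaves contributes a 2-state fragment.
  d | a — 6 states
  c·(d | a)·c — 8 states

8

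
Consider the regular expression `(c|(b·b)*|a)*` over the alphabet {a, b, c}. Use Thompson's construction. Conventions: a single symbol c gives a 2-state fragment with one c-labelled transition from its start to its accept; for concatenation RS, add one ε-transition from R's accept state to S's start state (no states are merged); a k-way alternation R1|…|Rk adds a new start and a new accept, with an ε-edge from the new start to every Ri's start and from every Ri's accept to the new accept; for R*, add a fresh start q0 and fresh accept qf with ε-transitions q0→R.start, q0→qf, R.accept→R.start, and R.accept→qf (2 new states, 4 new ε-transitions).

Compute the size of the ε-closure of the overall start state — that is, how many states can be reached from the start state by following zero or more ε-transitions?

Work bottom-up. For each fragment F, track |ε-closure(F.start)| and whether F's accept lies in that closure (i.e. whether F accepts ε). A single-symbol fragment has closure size 1 and does not accept ε.
  b·b → same as the first factor's closure: |ε-closure| = 1
  (b·b)* → the star's fresh start ε-reaches both the body's start and the fresh accept: |ε-closure| = 2 + 1 = 3
  c|(b·b)*|a → |ε-closure| = 1 (new start) + (1 + 3 + 1) + 1 (new accept, since some branch ε-reaches its own accept) = 7
  (c|(b·b)*|a)* → new start has ε-edges to the inner start and to the new accept, so |ε-closure| = 2 + 7 = 9

9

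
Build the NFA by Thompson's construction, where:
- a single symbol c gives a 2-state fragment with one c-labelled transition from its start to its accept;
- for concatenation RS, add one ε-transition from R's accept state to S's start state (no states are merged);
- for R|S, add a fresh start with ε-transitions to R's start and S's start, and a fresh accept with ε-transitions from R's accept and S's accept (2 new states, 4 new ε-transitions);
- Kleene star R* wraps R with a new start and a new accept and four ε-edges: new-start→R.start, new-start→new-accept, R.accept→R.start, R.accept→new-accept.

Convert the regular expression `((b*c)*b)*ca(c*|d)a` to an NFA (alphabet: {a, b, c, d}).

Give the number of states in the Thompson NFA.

26

Building bottom-up:
Each of the 8 symbol leaves contributes a 2-state fragment.
  b* → 4 states
  b*c → 6 states
  (b*c)* → 8 states
  (b*c)*b → 10 states
  ((b*c)*b)* → 12 states
  c* → 4 states
  c*|d → 8 states
  ((b*c)*b)*ca(c*|d)a → 26 states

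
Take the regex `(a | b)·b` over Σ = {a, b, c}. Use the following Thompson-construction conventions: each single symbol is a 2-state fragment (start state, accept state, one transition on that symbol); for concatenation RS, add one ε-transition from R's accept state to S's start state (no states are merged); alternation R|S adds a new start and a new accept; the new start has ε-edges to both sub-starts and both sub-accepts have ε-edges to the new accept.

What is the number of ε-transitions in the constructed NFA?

Bottom-up over the parse tree:
Each of the 3 symbol leaves contributes 0 ε-transitions.
  a | b → 4 ε-transitions
  (a | b)·b → 5 ε-transitions

5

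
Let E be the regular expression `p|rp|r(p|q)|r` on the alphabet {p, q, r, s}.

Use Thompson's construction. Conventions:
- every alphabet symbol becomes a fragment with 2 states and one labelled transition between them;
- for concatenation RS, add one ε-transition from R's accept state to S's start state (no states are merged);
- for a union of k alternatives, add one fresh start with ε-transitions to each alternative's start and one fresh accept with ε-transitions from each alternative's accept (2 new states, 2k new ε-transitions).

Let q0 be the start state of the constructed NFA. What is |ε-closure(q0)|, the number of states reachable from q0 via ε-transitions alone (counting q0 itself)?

5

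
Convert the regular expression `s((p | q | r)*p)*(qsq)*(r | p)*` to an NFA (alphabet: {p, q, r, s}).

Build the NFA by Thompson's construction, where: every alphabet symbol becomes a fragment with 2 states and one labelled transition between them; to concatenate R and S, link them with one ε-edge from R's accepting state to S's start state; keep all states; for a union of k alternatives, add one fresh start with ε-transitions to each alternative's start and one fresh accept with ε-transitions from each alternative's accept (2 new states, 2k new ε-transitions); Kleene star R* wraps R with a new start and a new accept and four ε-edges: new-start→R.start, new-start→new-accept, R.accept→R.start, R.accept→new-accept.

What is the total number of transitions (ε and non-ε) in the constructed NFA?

By structural recursion:
Each of the 10 symbol leaves contributes 1 transition (1 symbol, 0 ε).
  p | q | r = 9 transitions (3 symbol, 6 ε)
  (p | q | r)* = 13 transitions (3 symbol, 10 ε)
  (p | q | r)*p = 15 transitions (4 symbol, 11 ε)
  ((p | q | r)*p)* = 19 transitions (4 symbol, 15 ε)
  qsq = 5 transitions (3 symbol, 2 ε)
  (qsq)* = 9 transitions (3 symbol, 6 ε)
  r | p = 6 transitions (2 symbol, 4 ε)
  (r | p)* = 10 transitions (2 symbol, 8 ε)
  s((p | q | r)*p)*(qsq)*(r | p)* = 42 transitions (10 symbol, 32 ε)

42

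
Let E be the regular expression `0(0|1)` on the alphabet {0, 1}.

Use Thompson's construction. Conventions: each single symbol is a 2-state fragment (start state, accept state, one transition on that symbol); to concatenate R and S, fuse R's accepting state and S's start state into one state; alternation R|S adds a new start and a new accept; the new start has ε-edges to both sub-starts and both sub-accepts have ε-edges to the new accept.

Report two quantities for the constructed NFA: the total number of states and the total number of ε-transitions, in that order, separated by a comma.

Building bottom-up:
Each of the 3 symbol leaves contributes 2 states and 0 ε-transitions.
  0|1 = 6 states, 4 ε-transitions
  0(0|1) = 7 states, 4 ε-transitions

7, 4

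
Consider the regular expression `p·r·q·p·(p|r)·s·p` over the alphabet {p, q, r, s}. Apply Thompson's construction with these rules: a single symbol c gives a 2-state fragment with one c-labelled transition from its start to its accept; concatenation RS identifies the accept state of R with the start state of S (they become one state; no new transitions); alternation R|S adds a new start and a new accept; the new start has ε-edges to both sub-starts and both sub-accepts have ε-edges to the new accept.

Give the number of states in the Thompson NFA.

12

Recursing over subexpressions:
Each of the 8 symbol leaves contributes a 2-state fragment.
  p|r : 6 states
  p·r·q·p·(p|r)·s·p : 12 states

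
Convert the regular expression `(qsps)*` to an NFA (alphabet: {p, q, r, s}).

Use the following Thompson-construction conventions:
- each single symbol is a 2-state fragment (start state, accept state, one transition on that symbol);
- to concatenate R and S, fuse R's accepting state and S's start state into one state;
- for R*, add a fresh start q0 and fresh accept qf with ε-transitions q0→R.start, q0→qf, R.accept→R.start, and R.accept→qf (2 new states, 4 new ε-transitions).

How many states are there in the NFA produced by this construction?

7

Recursing over subexpressions:
Each of the 4 symbol leaves contributes a 2-state fragment.
  qsps — 5 states
  (qsps)* — 7 states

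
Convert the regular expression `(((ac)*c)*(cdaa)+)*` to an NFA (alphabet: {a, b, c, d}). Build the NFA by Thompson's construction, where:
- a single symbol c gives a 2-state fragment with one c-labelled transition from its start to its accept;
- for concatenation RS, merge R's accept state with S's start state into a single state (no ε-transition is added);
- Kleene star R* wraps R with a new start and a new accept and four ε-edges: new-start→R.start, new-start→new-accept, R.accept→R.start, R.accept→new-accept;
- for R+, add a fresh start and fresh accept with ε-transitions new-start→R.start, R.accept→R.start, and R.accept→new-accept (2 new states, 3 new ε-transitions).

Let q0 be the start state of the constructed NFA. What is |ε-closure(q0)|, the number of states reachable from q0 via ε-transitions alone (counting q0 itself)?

Let C(F) = |ε-closure(F.start)| within fragment F, and note whether F accepts ε. Symbol fragments have C = 1 and do not accept ε. Then:
  ac : same as the first factor's closure: |closure| = 1
  (ac)* : the star's fresh start ε-reaches both the body's start and the fresh accept: |closure| = 2 + 1 = 3
  (ac)*c : |closure| = 3 + (1−1) = 3 (closure spills across the concat boundary because the left factor accepts ε)
  ((ac)*c)* : |closure| = 1 (new start) + 3 (body) + 1 (new accept) = 5
  cdaa : same as the first factor's closure: |closure| = 1
  (cdaa)+ : new start ε-reaches only the body's start; the new accept needs a symbol first: |closure| = 1 + 1 = 2
  ((ac)*c)*(cdaa)+ : |closure| = 5 + (2−1) = 6 (closure spills across the concat boundary because the left factor accepts ε)
  (((ac)*c)*(cdaa)+)* : new start has ε-edges to the inner start and to the new accept, so |closure| = 2 + 6 = 8

8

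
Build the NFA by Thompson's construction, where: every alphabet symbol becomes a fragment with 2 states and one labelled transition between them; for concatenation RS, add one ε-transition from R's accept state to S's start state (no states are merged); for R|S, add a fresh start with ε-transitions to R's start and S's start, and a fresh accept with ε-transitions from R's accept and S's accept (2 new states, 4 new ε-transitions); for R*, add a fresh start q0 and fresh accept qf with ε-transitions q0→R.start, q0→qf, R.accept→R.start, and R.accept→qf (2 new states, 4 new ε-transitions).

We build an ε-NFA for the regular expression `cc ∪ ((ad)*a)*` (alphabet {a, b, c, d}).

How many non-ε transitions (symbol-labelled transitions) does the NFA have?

Bottom-up over the parse tree:
Each of the 5 symbol leaves contributes exactly 1 symbol transition.
  cc → 2 symbol transitions
  ad → 2 symbol transitions
  (ad)* → 2 symbol transitions
  (ad)*a → 3 symbol transitions
  ((ad)*a)* → 3 symbol transitions
  cc ∪ ((ad)*a)* → 5 symbol transitions

5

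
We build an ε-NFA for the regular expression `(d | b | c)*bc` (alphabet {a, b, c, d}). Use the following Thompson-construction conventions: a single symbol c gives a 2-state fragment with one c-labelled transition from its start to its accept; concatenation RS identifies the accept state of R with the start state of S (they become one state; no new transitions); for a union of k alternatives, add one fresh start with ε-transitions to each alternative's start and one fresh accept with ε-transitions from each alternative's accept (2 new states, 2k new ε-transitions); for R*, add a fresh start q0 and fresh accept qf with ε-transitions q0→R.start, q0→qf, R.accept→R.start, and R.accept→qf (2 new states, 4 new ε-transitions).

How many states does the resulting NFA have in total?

12

Per subexpression:
Each of the 5 symbol leaves contributes a 2-state fragment.
  d | b | c — 8 states
  (d | b | c)* — 10 states
  (d | b | c)*bc — 12 states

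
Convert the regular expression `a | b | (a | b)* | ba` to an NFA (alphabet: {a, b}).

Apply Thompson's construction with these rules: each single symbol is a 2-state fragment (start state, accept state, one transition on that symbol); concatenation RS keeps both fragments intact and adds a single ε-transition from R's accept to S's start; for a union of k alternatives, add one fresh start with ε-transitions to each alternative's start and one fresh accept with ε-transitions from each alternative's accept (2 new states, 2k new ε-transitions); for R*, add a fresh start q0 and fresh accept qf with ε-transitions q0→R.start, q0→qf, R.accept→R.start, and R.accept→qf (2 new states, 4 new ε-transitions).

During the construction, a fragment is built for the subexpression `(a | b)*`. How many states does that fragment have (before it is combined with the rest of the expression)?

8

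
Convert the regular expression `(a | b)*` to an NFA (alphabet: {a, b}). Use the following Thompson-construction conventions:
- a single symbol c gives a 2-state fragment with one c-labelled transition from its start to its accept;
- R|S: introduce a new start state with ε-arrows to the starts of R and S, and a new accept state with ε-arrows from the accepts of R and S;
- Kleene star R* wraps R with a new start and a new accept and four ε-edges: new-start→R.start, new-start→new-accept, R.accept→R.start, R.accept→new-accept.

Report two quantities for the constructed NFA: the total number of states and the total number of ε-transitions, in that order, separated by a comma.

8, 8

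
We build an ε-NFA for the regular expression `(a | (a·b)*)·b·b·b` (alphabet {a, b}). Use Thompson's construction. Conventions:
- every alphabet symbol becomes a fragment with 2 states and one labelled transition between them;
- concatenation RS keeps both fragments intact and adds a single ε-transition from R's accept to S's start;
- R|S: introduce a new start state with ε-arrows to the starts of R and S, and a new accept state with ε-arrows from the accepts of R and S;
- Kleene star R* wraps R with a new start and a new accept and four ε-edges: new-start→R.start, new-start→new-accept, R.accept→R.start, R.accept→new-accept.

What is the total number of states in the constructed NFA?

16

Bottom-up over the parse tree:
Each of the 6 symbol leaves contributes a 2-state fragment.
  a·b — 4 states
  (a·b)* — 6 states
  a | (a·b)* — 10 states
  (a | (a·b)*)·b·b·b — 16 states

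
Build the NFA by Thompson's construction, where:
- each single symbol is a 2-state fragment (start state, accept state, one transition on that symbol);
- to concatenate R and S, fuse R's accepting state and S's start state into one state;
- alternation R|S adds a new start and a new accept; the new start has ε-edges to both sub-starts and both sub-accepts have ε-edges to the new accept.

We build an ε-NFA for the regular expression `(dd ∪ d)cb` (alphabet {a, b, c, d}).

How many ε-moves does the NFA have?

Bottom-up over the parse tree:
Each of the 5 symbol leaves contributes 0 ε-transitions.
  dd = 0 ε-transitions
  dd ∪ d = 4 ε-transitions
  (dd ∪ d)cb = 4 ε-transitions

4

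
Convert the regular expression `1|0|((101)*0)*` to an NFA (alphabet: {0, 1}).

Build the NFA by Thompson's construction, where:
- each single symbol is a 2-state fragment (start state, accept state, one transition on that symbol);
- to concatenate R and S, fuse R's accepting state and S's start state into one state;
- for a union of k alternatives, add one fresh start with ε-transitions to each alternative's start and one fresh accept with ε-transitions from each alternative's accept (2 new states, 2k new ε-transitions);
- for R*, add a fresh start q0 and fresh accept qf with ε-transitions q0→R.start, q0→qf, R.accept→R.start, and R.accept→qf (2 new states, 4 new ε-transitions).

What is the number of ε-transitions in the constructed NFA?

14

Per subexpression:
Each of the 6 symbol leaves contributes 0 ε-transitions.
  101 = 0 ε-transitions
  (101)* = 4 ε-transitions
  (101)*0 = 4 ε-transitions
  ((101)*0)* = 8 ε-transitions
  1|0|((101)*0)* = 14 ε-transitions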